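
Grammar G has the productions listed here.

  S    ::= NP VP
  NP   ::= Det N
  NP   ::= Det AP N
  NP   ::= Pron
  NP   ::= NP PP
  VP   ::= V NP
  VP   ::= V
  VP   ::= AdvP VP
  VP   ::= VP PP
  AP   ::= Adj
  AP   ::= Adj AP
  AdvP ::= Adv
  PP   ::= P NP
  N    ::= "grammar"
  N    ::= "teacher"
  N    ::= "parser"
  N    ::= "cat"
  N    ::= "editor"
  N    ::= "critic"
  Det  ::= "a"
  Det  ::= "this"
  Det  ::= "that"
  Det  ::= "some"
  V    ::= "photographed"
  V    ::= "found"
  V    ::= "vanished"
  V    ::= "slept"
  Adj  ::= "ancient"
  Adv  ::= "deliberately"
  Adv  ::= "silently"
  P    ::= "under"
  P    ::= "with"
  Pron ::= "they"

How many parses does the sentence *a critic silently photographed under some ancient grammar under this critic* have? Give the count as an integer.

Two of the 5 distinct bracketings:
[S [NP [Det a] [N critic]] [VP [AdvP [Adv silently]] [VP [VP [V photographed]] [PP [P under] [NP [NP [Det some] [AP [Adj ancient]] [N grammar]] [PP [P under] [NP [Det this] [N critic]]]]]]]]
[S [NP [Det a] [N critic]] [VP [AdvP [Adv silently]] [VP [VP [VP [V photographed]] [PP [P under] [NP [Det some] [AP [Adj ancient]] [N grammar]]]] [PP [P under] [NP [Det this] [N critic]]]]]]
The difference turns on whether NP → NP PP is used at the relevant span, versus an alternative expansion of NP.

5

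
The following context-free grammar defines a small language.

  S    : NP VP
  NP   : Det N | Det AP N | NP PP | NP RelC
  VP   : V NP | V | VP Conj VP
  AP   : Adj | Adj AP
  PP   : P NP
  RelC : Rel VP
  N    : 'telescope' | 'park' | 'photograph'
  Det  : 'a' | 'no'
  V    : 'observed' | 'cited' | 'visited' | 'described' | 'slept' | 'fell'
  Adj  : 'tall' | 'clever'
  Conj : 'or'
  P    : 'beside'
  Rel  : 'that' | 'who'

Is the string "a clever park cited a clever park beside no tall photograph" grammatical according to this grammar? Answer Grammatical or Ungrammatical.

S
  NP
    Det: a
    AP
      Adj: clever
    N: park
  VP
    V: cited
    NP
      NP
        Det: a
        AP
          Adj: clever
        N: park
      PP
        P: beside
        NP
          Det: no
          AP
            Adj: tall
          N: photograph
Each bracket corresponds to one application of a listed rule, so the string is derivable from S.

Grammatical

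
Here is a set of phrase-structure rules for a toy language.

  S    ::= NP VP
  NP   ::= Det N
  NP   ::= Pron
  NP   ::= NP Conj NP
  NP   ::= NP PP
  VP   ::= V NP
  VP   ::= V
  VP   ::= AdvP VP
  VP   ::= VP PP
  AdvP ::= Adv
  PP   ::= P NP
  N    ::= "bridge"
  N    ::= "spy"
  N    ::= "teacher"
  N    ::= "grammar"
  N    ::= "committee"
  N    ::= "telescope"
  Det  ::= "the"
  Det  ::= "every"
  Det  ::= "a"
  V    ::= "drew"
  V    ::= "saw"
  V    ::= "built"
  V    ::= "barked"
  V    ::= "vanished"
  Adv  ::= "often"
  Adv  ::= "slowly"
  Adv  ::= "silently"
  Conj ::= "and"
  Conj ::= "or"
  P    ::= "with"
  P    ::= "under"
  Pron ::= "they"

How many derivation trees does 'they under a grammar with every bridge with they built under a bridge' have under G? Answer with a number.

5

Two of the 5 distinct bracketings:
[S [NP [NP [Pron they]] [PP [P under] [NP [NP [Det a] [N grammar]] [PP [P with] [NP [NP [Det every] [N bridge]] [PP [P with] [NP [Pron they]]]]]]]] [VP [VP [V built]] [PP [P under] [NP [Det a] [N bridge]]]]]
[S [NP [NP [Pron they]] [PP [P under] [NP [NP [NP [Det a] [N grammar]] [PP [P with] [NP [Det every] [N bridge]]]] [PP [P with] [NP [Pron they]]]]]] [VP [VP [V built]] [PP [P under] [NP [Det a] [N bridge]]]]]
The trees differ in how a recursive rule is bracketed over the same span.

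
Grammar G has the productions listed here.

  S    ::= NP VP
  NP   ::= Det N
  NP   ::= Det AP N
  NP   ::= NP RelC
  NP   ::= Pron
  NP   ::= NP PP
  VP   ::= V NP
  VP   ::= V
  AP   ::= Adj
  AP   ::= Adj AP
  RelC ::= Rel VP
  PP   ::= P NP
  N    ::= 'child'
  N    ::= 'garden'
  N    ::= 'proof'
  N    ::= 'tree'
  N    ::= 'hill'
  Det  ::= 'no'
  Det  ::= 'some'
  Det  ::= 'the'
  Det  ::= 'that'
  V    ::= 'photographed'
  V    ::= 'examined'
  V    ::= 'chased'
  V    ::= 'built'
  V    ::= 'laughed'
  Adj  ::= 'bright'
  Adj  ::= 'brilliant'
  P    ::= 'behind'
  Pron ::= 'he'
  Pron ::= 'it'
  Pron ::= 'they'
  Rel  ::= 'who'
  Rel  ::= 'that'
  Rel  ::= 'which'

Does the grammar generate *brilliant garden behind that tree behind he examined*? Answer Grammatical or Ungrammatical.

For S → NP VP, no prefix of the string parses as an NP.

Ungrammatical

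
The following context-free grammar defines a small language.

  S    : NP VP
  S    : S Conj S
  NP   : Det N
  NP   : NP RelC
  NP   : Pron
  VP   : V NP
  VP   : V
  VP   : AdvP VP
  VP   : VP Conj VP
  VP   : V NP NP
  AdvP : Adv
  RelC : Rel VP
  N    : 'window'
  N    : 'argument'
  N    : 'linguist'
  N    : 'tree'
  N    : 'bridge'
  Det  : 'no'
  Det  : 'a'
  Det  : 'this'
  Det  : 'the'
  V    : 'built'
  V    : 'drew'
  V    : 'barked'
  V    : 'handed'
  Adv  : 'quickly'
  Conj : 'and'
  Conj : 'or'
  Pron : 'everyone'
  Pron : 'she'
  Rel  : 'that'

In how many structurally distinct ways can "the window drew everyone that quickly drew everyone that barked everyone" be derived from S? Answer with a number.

Two of the 6 distinct bracketings:
[S [NP [Det the] [N window]] [VP [V drew] [NP [NP [Pron everyone]] [RelC [Rel that] [VP [AdvP [Adv quickly]] [VP [V drew] [NP [NP [Pron everyone]] [RelC [Rel that] [VP [V barked] [NP [Pron everyone]]]]]]]]]]]
[S [NP [Det the] [N window]] [VP [V drew] [NP [NP [Pron everyone]] [RelC [Rel that] [VP [AdvP [Adv quickly]] [VP [V drew] [NP [NP [Pron everyone]] [RelC [Rel that] [VP [V barked]]]] [NP [Pron everyone]]]]]]]]
The difference turns on whether VP → V is used at the relevant span, versus an alternative expansion of VP.

6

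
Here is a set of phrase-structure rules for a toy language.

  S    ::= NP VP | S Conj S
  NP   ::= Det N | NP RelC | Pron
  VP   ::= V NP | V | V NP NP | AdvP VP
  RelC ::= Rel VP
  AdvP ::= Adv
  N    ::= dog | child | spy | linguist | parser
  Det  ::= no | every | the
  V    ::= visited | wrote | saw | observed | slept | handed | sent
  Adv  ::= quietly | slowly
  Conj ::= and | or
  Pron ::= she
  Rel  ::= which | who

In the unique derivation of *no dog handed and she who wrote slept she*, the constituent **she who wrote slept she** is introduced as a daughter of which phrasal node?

S

S
  S
    NP
      Det: no
      N: dog
    VP
      V: handed
  Conj: and
  S
    NP
      NP
        Pron: she
      RelC
        Rel: who
        VP
          V: wrote
    VP
      V: slept
      NP
        Pron: she
The span 'she who wrote slept she' is the S node built by S → NP VP.
Its mother is the S built by S → S Conj S.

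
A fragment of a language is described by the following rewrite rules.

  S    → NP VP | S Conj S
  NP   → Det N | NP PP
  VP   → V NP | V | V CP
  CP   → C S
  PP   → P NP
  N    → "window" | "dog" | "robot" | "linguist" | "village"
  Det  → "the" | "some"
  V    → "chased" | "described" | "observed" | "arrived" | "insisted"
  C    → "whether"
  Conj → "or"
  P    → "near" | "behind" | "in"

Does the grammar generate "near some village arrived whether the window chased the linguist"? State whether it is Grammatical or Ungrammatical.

Ungrammatical

For S → NP VP, no prefix of the string parses as an NP. The alternative S rule S → S Conj S likewise has no satisfying split.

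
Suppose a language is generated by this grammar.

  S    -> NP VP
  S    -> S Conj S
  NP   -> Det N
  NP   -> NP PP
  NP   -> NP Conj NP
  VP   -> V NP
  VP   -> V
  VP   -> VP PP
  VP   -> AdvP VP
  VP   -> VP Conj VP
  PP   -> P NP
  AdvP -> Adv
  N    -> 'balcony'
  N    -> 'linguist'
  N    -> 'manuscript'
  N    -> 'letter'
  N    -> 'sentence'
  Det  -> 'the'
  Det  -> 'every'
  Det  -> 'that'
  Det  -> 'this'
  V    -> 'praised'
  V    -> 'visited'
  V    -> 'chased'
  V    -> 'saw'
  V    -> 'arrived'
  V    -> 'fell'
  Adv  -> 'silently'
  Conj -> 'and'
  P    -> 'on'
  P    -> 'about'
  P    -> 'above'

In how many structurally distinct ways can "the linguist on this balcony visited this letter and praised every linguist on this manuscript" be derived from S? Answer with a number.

3

Two of the 3 distinct bracketings:
[S [NP [NP [Det the] [N linguist]] [PP [P on] [NP [Det this] [N balcony]]]] [VP [VP [VP [V visited] [NP [Det this] [N letter]]] [Conj and] [VP [V praised] [NP [Det every] [N linguist]]]] [PP [P on] [NP [Det this] [N manuscript]]]]]
[S [NP [NP [Det the] [N linguist]] [PP [P on] [NP [Det this] [N balcony]]]] [VP [VP [V visited] [NP [Det this] [N letter]]] [Conj and] [VP [V praised] [NP [NP [Det every] [N linguist]] [PP [P on] [NP [Det this] [N manuscript]]]]]]]
The difference turns on whether VP → VP PP is used at the relevant span, versus an alternative expansion of VP.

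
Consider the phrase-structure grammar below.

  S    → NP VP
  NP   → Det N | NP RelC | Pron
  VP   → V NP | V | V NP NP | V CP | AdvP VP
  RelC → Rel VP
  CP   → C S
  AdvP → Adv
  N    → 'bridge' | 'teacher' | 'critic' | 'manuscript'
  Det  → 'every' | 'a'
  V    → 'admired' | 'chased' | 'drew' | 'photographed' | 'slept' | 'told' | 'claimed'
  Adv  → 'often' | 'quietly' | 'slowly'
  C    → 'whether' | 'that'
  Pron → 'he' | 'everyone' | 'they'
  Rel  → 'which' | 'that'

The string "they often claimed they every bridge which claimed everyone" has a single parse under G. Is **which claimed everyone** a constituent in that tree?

Yes

[S [NP [Pron they]] [VP [AdvP [Adv often]] [VP [V claimed] [NP [Pron they]] [NP [NP [Det every] [N bridge]] [RelC [Rel which] [VP [V claimed] [NP [Pron everyone]]]]]]]]
The words 'which claimed everyone' are exhaustively dominated by a single RelC node (built by RelC → Rel VP), so they form a constituent.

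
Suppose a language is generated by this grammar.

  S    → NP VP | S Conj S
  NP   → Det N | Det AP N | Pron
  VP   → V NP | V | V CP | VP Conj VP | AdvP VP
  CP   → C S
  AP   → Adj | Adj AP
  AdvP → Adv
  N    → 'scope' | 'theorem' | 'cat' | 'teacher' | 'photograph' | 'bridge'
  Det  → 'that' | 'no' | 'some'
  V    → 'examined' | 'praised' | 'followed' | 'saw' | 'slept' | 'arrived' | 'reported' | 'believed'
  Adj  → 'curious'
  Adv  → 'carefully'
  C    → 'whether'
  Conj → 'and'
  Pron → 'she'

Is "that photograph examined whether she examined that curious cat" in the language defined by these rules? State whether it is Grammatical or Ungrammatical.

Grammatical

S
  NP
    Det: that
    N: photograph
  VP
    V: examined
    CP
      C: whether
      S
        NP
          Pron: she
        VP
          V: examined
          NP
            Det: that
            AP
              Adj: curious
            N: cat
Each bracket corresponds to one application of a listed rule, so the string is derivable from S.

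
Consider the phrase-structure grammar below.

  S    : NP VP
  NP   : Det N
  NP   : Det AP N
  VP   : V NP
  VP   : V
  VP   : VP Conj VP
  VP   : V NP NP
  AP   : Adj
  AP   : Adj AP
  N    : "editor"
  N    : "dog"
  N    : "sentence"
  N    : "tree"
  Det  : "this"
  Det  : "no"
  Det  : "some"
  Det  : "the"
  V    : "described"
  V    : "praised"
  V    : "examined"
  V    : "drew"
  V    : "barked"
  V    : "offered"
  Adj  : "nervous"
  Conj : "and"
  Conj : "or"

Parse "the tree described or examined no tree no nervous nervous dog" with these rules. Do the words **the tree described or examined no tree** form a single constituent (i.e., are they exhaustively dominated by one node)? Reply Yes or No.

No

[S [NP [Det the] [N tree]] [VP [VP [V described]] [Conj or] [VP [V examined] [NP [Det no] [N tree]] [NP [Det no] [AP [Adj nervous] [AP [Adj nervous]]] [N dog]]]]]
The smallest constituent containing 'the tree described or examined no tree' is the S spanning 'the tree described or examined no tree no nervous nervous dog'; no single node in the tree dominates exactly the given words.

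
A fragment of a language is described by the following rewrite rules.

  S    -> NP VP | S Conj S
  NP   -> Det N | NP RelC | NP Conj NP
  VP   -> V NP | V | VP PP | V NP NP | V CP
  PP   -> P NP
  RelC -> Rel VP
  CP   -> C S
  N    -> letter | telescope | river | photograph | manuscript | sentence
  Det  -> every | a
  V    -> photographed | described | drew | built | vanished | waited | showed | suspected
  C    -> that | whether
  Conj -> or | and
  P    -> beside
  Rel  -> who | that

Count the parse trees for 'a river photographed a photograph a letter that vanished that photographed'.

[S [NP [Det a] [N river]] [VP [V photographed] [NP [Det a] [N photograph]] [NP [NP [NP [Det a] [N letter]] [RelC [Rel that] [VP [V vanished]]]] [RelC [Rel that] [VP [V photographed]]]]]]
No rule offers an alternative attachment or grouping for any span, so this is the only derivation.

1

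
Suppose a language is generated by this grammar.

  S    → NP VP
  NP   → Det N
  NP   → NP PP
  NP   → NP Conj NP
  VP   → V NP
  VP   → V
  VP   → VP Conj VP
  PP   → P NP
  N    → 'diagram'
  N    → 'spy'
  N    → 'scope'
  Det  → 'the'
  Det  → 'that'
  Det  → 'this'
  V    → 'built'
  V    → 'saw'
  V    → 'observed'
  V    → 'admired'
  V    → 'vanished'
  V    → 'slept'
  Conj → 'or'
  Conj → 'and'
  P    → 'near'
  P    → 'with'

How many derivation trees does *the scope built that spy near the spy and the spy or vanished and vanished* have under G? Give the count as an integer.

4

Two of the 4 distinct bracketings:
[S [NP [Det the] [N scope]] [VP [VP [V built] [NP [NP [Det that] [N spy]] [PP [P near] [NP [NP [Det the] [N spy]] [Conj and] [NP [Det the] [N spy]]]]]] [Conj or] [VP [VP [V vanished]] [Conj and] [VP [V vanished]]]]]
[S [NP [Det the] [N scope]] [VP [VP [V built] [NP [NP [NP [Det that] [N spy]] [PP [P near] [NP [Det the] [N spy]]]] [Conj and] [NP [Det the] [N spy]]]] [Conj or] [VP [VP [V vanished]] [Conj and] [VP [V vanished]]]]]
The trees differ in how a recursive rule is bracketed over the same span.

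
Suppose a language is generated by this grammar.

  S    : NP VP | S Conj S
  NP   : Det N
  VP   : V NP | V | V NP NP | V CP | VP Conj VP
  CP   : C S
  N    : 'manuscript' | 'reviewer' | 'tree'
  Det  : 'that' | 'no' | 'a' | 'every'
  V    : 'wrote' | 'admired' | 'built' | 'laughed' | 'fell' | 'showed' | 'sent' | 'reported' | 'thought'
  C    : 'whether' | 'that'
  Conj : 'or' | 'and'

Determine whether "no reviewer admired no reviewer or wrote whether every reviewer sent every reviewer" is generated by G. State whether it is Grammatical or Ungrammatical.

S
  NP
    Det: no
    N: reviewer
  VP
    VP
      V: admired
      NP
        Det: no
        N: reviewer
    Conj: or
    VP
      V: wrote
      CP
        C: whether
        S
          NP
            Det: every
            N: reviewer
          VP
            V: sent
            NP
              Det: every
              N: reviewer
The bracketing above is licensed at every node by one of the given productions, with S at the root.

Grammatical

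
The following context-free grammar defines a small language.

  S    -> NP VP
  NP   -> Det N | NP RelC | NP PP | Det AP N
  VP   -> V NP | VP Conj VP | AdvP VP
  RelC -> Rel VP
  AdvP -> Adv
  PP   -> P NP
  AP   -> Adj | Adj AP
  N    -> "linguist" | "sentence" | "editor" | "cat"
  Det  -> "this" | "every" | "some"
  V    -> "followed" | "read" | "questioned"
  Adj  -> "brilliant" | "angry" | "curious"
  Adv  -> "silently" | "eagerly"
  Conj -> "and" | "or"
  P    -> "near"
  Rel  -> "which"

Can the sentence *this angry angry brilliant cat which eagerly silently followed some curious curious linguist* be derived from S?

Ungrammatical

For S → NP VP, the only prefix that parses as NP is 'this angry angry brilliant cat', but the remainder 'which eagerly silently followed some curious curious linguist' is not a VP under these rules.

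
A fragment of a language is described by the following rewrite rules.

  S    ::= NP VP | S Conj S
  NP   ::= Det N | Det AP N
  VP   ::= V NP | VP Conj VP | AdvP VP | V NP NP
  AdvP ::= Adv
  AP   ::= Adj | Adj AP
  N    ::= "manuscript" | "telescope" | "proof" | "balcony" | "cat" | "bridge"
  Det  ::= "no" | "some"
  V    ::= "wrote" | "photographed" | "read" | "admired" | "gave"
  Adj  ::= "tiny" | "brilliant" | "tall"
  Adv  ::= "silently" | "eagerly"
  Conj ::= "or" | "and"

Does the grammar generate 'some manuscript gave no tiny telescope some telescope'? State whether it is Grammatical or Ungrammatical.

S
  NP
    Det: some
    N: manuscript
  VP
    V: gave
    NP
      Det: no
      AP
        Adj: tiny
      N: telescope
    NP
      Det: some
      N: telescope
Each bracket corresponds to one application of a listed rule, so the string is derivable from S.

Grammatical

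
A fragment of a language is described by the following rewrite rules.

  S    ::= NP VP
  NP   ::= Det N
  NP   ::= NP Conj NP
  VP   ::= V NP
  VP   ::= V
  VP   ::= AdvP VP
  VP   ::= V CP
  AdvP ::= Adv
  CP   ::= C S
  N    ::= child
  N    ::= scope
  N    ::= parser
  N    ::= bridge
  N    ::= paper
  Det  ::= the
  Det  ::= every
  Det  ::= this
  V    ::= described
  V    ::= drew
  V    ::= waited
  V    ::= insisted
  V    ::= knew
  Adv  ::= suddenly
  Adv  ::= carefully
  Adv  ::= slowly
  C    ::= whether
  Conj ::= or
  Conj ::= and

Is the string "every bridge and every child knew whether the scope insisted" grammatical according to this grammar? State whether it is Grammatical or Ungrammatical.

Grammatical

S
  NP
    NP
      Det: every
      N: bridge
    Conj: and
    NP
      Det: every
      N: child
  VP
    V: knew
    CP
      C: whether
      S
        NP
          Det: the
          N: scope
        VP
          V: insisted
Every word is introduced by a lexical rule and the phrasal rules combine the resulting categories into a single S.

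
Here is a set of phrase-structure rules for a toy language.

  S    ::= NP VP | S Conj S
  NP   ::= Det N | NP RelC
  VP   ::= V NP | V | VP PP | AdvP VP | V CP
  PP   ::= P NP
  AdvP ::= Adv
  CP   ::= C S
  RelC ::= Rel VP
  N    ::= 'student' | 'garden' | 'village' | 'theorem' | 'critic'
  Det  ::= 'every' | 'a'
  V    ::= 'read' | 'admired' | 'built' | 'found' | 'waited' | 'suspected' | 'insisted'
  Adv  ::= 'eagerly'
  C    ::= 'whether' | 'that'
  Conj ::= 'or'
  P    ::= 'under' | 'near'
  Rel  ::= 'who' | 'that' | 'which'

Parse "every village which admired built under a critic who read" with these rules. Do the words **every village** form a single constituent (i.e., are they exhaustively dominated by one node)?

[S [NP [NP [Det every] [N village]] [RelC [Rel which] [VP [V admired]]]] [VP [VP [V built]] [PP [P under] [NP [NP [Det a] [N critic]] [RelC [Rel who] [VP [V read]]]]]]]
The words 'every village' are exhaustively dominated by a single NP node (built by NP → Det N), so they form a constituent.

Yes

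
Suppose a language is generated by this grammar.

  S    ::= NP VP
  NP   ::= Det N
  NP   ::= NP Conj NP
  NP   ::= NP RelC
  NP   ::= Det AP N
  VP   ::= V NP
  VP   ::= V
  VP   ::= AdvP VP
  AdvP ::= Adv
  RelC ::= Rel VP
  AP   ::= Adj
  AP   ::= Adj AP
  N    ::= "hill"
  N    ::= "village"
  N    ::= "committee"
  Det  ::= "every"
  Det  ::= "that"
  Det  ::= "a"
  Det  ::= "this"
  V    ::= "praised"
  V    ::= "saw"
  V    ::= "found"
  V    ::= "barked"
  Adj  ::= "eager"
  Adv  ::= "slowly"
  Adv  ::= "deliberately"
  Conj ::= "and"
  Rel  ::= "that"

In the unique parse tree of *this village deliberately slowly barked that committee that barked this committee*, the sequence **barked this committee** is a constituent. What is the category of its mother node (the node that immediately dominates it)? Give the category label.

S
  NP
    Det: this
    N: village
  VP
    AdvP
      Adv: deliberately
    VP
      AdvP
        Adv: slowly
      VP
        V: barked
        NP
          NP
            Det: that
            N: committee
          RelC
            Rel: that
            VP
              V: barked
              NP
                Det: this
                N: committee
The span 'barked this committee' is the VP node built by VP → V NP.
Its mother is the RelC built by RelC → Rel VP.

RelC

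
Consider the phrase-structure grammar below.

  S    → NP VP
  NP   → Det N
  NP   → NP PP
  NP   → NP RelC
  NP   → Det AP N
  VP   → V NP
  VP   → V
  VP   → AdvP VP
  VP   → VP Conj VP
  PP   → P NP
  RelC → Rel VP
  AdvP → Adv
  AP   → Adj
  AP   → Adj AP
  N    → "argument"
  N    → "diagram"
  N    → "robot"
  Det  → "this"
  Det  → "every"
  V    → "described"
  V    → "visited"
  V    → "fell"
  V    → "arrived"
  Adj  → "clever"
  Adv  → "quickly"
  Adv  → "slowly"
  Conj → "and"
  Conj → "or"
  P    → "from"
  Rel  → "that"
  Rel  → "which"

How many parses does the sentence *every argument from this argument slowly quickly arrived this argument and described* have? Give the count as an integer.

Two of the 3 distinct bracketings:
[S [NP [NP [Det every] [N argument]] [PP [P from] [NP [Det this] [N argument]]]] [VP [AdvP [Adv slowly]] [VP [AdvP [Adv quickly]] [VP [VP [V arrived] [NP [Det this] [N argument]]] [Conj and] [VP [V described]]]]]]
[S [NP [NP [Det every] [N argument]] [PP [P from] [NP [Det this] [N argument]]]] [VP [AdvP [Adv slowly]] [VP [VP [AdvP [Adv quickly]] [VP [V arrived] [NP [Det this] [N argument]]]] [Conj and] [VP [V described]]]]]
The trees differ in how a recursive rule is bracketed over the same span.

3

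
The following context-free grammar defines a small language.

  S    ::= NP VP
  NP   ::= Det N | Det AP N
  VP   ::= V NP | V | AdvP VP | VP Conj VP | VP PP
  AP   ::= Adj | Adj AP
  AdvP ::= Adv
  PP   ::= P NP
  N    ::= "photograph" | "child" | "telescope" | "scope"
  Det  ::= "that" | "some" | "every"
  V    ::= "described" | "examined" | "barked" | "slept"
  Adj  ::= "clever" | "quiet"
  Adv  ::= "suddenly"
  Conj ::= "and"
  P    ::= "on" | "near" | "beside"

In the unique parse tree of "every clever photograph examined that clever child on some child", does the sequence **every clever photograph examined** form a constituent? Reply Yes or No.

[S [NP [Det every] [AP [Adj clever]] [N photograph]] [VP [VP [V examined] [NP [Det that] [AP [Adj clever]] [N child]]] [PP [P on] [NP [Det some] [N child]]]]]
The smallest constituent containing 'every clever photograph examined' is the S spanning 'every clever photograph examined that clever child on some child'; no single node in the tree dominates exactly the given words.

No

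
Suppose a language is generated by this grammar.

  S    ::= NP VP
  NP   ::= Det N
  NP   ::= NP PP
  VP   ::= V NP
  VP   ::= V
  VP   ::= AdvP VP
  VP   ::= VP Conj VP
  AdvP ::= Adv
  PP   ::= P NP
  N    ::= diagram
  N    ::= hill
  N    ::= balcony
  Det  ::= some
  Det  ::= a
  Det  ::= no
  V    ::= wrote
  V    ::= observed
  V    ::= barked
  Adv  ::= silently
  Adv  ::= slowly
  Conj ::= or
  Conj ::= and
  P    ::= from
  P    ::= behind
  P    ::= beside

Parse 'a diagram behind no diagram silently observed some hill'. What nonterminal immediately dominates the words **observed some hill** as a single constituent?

VP

[S [NP [NP [Det a] [N diagram]] [PP [P behind] [NP [Det no] [N diagram]]]] [VP [AdvP [Adv silently]] [VP [V observed] [NP [Det some] [N hill]]]]]
The span 'observed some hill' is the VP node built by VP → V NP.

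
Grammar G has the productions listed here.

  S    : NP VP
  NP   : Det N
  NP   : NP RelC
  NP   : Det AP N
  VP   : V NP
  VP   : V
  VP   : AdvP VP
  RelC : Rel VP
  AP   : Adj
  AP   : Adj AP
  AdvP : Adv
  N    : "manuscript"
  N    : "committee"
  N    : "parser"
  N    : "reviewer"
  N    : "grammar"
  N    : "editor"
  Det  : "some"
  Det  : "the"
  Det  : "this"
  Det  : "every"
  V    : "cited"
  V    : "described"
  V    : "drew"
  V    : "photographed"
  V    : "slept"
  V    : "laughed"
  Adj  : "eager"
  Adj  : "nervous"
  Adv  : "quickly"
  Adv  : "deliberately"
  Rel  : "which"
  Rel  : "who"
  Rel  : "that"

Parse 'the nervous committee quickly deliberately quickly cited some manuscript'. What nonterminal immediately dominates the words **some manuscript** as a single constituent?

[S [NP [Det the] [AP [Adj nervous]] [N committee]] [VP [AdvP [Adv quickly]] [VP [AdvP [Adv deliberately]] [VP [AdvP [Adv quickly]] [VP [V cited] [NP [Det some] [N manuscript]]]]]]]
The span 'some manuscript' is the NP node built by NP → Det N.

NP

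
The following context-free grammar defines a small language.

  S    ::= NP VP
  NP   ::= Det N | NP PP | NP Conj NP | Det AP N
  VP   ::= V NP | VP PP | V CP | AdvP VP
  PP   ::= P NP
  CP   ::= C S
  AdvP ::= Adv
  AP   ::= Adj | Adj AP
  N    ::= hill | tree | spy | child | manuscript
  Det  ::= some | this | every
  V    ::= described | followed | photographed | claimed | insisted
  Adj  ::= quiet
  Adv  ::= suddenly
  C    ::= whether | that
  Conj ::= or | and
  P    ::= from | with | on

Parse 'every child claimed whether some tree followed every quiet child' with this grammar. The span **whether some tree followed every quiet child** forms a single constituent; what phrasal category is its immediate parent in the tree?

S
  NP
    Det: every
    N: child
  VP
    V: claimed
    CP
      C: whether
      S
        NP
          Det: some
          N: tree
        VP
          V: followed
          NP
            Det: every
            AP
              Adj: quiet
            N: child
The span 'whether some tree followed every quiet child' is the CP node built by CP → C S.
Its mother is the VP built by VP → V CP.

VP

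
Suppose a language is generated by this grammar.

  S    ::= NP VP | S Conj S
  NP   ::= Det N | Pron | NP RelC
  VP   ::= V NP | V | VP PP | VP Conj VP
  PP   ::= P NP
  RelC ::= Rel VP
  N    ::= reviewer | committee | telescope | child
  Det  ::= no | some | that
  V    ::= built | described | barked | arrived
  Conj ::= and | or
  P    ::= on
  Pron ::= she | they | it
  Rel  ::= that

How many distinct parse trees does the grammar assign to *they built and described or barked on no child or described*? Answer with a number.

9

Two of the 9 distinct bracketings:
[S [NP [Pron they]] [VP [VP [V built]] [Conj and] [VP [VP [V described]] [Conj or] [VP [VP [VP [V barked]] [PP [P on] [NP [Det no] [N child]]]] [Conj or] [VP [V described]]]]]]
[S [NP [Pron they]] [VP [VP [V built]] [Conj and] [VP [VP [VP [VP [V described]] [Conj or] [VP [V barked]]] [PP [P on] [NP [Det no] [N child]]]] [Conj or] [VP [V described]]]]]
The trees differ in how a recursive rule is bracketed over the same span.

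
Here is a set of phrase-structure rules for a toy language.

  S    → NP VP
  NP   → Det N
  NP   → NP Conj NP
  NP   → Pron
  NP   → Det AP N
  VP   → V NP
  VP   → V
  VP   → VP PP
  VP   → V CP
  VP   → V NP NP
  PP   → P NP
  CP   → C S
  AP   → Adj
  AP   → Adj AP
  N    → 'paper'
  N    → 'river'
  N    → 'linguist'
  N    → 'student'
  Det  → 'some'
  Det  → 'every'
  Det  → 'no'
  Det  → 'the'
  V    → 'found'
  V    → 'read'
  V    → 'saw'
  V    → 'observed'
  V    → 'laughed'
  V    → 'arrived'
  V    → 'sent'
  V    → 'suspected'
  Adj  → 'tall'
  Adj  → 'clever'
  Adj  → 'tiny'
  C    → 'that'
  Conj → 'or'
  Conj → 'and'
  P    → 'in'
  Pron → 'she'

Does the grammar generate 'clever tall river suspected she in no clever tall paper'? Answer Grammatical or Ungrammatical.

Ungrammatical

For S → NP VP, no prefix of the string parses as an NP.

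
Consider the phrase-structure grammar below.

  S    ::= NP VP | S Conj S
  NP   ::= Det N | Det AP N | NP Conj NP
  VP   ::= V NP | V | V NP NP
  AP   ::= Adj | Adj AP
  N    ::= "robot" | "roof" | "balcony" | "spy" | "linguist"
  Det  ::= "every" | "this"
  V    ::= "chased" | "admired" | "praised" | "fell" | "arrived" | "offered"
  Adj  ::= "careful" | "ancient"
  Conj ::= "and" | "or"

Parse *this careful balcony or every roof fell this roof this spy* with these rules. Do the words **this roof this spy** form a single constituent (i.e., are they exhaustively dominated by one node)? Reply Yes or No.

No

[S [NP [NP [Det this] [AP [Adj careful]] [N balcony]] [Conj or] [NP [Det every] [N roof]]] [VP [V fell] [NP [Det this] [N roof]] [NP [Det this] [N spy]]]]
The smallest constituent containing 'this roof this spy' is the VP spanning 'fell this roof this spy'; no single node in the tree dominates exactly the given words.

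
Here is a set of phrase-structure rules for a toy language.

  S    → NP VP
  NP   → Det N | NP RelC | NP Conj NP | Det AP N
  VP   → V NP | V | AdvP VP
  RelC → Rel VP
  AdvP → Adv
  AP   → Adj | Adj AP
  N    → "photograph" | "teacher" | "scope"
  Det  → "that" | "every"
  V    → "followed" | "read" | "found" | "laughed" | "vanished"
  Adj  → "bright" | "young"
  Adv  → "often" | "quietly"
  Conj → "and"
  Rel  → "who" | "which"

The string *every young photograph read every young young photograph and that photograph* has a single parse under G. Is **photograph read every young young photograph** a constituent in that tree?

No

[S [NP [Det every] [AP [Adj young]] [N photograph]] [VP [V read] [NP [NP [Det every] [AP [Adj young] [AP [Adj young]]] [N photograph]] [Conj and] [NP [Det that] [N photograph]]]]]
The smallest constituent containing 'photograph read every young young photograph' is the S spanning 'every young photograph read every young young photograph and that photograph'; no single node in the tree dominates exactly the given words.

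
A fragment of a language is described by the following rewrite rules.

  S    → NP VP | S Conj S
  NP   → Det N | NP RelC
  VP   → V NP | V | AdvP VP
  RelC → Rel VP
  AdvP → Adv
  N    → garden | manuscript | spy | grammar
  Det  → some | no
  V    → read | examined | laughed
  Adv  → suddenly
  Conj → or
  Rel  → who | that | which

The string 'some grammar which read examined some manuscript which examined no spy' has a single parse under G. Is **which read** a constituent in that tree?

[S [NP [NP [Det some] [N grammar]] [RelC [Rel which] [VP [V read]]]] [VP [V examined] [NP [NP [Det some] [N manuscript]] [RelC [Rel which] [VP [V examined] [NP [Det no] [N spy]]]]]]]
The words 'which read' are exhaustively dominated by a single RelC node (built by RelC → Rel VP), so they form a constituent.

Yes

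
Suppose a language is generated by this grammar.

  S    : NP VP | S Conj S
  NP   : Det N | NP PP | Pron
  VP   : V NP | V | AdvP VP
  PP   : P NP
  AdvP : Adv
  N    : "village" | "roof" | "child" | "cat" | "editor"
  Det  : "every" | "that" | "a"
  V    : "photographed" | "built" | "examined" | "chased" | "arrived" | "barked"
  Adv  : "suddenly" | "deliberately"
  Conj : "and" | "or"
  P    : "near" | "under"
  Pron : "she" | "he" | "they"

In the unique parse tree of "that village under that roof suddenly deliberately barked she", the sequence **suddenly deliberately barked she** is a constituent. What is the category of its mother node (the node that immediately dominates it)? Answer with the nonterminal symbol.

S
  NP
    NP
      Det: that
      N: village
    PP
      P: under
      NP
        Det: that
        N: roof
  VP
    AdvP
      Adv: suddenly
    VP
      AdvP
        Adv: deliberately
      VP
        V: barked
        NP
          Pron: she
The span 'suddenly deliberately barked she' is the VP node built by VP → AdvP VP.
Its mother is the S built by S → NP VP.

S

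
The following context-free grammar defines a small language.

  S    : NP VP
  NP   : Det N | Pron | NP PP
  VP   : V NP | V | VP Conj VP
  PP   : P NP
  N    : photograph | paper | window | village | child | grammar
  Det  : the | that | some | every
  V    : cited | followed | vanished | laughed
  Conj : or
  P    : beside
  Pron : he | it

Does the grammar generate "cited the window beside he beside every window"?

For S → NP VP, no prefix of the string parses as an NP.

Ungrammatical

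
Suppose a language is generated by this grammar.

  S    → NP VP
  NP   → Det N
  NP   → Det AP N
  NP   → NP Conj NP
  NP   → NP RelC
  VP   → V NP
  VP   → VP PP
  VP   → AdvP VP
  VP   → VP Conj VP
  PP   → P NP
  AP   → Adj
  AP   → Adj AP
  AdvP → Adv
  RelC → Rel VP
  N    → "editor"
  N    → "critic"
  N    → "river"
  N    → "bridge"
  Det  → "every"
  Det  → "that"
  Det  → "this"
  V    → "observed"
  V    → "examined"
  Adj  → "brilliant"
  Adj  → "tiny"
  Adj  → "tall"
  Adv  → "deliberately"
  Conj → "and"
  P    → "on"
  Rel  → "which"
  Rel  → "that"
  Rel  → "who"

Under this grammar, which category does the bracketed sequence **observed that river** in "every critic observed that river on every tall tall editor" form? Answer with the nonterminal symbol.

VP

S
  NP
    Det: every
    N: critic
  VP
    VP
      V: observed
      NP
        Det: that
        N: river
    PP
      P: on
      NP
        Det: every
        AP
          Adj: tall
          AP
            Adj: tall
        N: editor
The span 'observed that river' is the VP node built by VP → V NP.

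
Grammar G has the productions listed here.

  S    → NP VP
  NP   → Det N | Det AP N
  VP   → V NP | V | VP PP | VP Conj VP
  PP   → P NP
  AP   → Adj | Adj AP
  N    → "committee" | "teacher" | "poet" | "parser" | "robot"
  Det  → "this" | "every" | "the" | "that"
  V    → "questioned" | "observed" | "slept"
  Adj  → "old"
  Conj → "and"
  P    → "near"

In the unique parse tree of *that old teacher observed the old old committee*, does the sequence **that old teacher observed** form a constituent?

No

[S [NP [Det that] [AP [Adj old]] [N teacher]] [VP [V observed] [NP [Det the] [AP [Adj old] [AP [Adj old]]] [N committee]]]]
The smallest constituent containing 'that old teacher observed' is the S spanning 'that old teacher observed the old old committee'; no single node in the tree dominates exactly the given words.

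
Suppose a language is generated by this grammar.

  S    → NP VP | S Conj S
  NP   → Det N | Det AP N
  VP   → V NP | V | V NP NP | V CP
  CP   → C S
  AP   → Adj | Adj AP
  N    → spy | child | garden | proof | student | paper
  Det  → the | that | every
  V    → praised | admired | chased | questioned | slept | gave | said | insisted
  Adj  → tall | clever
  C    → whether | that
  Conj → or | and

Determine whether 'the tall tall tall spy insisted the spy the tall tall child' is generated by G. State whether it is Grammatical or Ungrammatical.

Grammatical

[S [NP [Det the] [AP [Adj tall] [AP [Adj tall] [AP [Adj tall]]]] [N spy]] [VP [V insisted] [NP [Det the] [N spy]] [NP [Det the] [AP [Adj tall] [AP [Adj tall]]] [N child]]]]
The bracketing above is licensed at every node by one of the given productions, with S at the root.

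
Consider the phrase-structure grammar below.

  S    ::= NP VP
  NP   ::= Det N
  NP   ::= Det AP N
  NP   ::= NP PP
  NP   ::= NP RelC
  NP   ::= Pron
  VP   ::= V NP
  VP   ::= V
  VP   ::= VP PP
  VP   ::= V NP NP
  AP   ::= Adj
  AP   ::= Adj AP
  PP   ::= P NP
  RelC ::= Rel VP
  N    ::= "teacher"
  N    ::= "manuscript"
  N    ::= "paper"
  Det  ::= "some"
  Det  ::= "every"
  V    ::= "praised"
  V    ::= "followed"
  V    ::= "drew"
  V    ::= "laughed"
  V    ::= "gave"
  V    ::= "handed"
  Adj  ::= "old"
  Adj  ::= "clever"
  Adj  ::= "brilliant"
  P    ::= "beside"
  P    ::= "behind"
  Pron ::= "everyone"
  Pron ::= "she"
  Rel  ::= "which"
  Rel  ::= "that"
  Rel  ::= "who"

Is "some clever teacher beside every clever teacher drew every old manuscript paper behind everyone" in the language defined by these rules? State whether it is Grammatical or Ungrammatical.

An N word can never sit immediately before an N word in any string this grammar generates, so the substring 'manuscript paper' rules out a derivation.

Ungrammatical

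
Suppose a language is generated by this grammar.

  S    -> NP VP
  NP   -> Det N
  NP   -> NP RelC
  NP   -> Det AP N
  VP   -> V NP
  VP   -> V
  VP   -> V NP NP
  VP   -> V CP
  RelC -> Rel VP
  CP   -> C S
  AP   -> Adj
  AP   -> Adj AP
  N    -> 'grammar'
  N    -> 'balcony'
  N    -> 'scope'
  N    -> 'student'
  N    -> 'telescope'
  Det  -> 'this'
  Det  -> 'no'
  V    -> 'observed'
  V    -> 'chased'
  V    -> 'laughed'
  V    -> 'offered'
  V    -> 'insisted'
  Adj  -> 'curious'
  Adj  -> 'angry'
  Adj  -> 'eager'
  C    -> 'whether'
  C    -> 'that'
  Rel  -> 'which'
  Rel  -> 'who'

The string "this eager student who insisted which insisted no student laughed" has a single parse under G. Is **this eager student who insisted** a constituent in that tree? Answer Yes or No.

Yes

[S [NP [NP [NP [Det this] [AP [Adj eager]] [N student]] [RelC [Rel who] [VP [V insisted]]]] [RelC [Rel which] [VP [V insisted] [NP [Det no] [N student]]]]] [VP [V laughed]]]
The words 'this eager student who insisted' are exhaustively dominated by a single NP node (built by NP → NP RelC), so they form a constituent.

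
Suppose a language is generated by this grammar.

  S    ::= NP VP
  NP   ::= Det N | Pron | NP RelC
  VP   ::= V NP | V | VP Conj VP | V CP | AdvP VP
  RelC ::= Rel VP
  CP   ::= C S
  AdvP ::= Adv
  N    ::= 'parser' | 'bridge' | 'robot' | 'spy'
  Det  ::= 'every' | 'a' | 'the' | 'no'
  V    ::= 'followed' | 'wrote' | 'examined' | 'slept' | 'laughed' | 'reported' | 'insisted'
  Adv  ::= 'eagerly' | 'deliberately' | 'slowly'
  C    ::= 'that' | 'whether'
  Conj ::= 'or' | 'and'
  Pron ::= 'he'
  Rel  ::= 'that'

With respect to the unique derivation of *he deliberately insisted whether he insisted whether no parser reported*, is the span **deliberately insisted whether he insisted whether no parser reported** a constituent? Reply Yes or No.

Yes

[S [NP [Pron he]] [VP [AdvP [Adv deliberately]] [VP [V insisted] [CP [C whether] [S [NP [Pron he]] [VP [V insisted] [CP [C whether] [S [NP [Det no] [N parser]] [VP [V reported]]]]]]]]]]
The words 'deliberately insisted whether he insisted whether no parser reported' are exhaustively dominated by a single VP node (built by VP → AdvP VP), so they form a constituent.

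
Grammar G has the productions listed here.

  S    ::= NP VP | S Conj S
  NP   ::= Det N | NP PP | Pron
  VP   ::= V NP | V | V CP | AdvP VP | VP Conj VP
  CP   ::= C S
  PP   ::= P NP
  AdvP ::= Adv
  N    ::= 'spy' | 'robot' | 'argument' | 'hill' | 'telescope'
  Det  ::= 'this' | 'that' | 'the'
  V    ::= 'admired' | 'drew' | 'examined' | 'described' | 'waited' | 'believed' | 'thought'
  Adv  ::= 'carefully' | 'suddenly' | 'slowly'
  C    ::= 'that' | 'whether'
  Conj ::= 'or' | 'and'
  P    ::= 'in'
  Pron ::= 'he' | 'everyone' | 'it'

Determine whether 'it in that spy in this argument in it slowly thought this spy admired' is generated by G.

For S → NP VP, every NP-prefix leaves a non-VP remainder: after 'it' the remainder is not a VP; after 'it in that spy' the remainder is not a VP; after 'it in that spy in this argument' the remainder is not a VP (and 1 more). The alternative S rule S → S Conj S likewise has no satisfying split.

Ungrammatical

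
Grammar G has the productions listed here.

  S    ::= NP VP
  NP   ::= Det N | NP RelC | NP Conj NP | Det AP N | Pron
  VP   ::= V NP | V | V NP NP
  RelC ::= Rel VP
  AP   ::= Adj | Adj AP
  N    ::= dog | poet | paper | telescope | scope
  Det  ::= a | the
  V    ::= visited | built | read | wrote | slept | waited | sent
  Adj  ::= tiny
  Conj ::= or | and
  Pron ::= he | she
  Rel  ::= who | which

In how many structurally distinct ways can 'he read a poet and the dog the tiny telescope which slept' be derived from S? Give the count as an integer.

1

[S [NP [Pron he]] [VP [V read] [NP [NP [Det a] [N poet]] [Conj and] [NP [Det the] [N dog]]] [NP [NP [Det the] [AP [Adj tiny]] [N telescope]] [RelC [Rel which] [VP [V slept]]]]]]
No rule offers an alternative attachment or grouping for any span, so this is the only derivation.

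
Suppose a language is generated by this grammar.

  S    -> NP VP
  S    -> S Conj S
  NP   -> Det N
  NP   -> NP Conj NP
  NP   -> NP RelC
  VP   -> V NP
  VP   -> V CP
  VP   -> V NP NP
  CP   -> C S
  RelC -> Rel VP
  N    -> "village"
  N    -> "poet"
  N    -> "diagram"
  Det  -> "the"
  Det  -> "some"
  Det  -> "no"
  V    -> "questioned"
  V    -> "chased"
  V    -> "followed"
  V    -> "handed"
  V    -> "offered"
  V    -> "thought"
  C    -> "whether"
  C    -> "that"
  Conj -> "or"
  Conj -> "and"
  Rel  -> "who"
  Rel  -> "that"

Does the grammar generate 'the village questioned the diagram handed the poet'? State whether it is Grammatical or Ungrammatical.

For S → NP VP, the only prefix that parses as NP is 'the village', but the remainder 'questioned the diagram handed the poet' is not a VP under these rules. The alternative S rule S → S Conj S likewise has no satisfying split.

Ungrammatical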